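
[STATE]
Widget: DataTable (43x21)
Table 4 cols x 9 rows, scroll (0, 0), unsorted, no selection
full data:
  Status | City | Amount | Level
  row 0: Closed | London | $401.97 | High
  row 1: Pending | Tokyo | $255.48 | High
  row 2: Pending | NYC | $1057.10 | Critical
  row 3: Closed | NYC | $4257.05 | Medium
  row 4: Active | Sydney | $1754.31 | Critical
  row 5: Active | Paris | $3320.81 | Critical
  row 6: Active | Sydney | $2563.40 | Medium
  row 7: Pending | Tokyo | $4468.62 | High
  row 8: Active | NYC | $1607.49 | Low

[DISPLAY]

Status │City  │Amount  │Level              
───────┼──────┼────────┼────────           
Closed │London│$401.97 │High               
Pending│Tokyo │$255.48 │High               
Pending│NYC   │$1057.10│Critical           
Closed │NYC   │$4257.05│Medium             
Active │Sydney│$1754.31│Critical           
Active │Paris │$3320.81│Critical           
Active │Sydney│$2563.40│Medium             
Pending│Tokyo │$4468.62│High               
Active │NYC   │$1607.49│Low                
                                           
                                           
                                           
                                           
                                           
                                           
                                           
                                           
                                           
                                           


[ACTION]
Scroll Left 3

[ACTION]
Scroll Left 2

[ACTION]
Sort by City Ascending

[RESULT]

Status │City ▲│Amount  │Level              
───────┼──────┼────────┼────────           
Closed │London│$401.97 │High               
Pending│NYC   │$1057.10│Critical           
Closed │NYC   │$4257.05│Medium             
Active │NYC   │$1607.49│Low                
Active │Paris │$3320.81│Critical           
Active │Sydney│$1754.31│Critical           
Active │Sydney│$2563.40│Medium             
Pending│Tokyo │$255.48 │High               
Pending│Tokyo │$4468.62│High               
                                           
                                           
                                           
                                           
                                           
                                           
                                           
                                           
                                           
                                           


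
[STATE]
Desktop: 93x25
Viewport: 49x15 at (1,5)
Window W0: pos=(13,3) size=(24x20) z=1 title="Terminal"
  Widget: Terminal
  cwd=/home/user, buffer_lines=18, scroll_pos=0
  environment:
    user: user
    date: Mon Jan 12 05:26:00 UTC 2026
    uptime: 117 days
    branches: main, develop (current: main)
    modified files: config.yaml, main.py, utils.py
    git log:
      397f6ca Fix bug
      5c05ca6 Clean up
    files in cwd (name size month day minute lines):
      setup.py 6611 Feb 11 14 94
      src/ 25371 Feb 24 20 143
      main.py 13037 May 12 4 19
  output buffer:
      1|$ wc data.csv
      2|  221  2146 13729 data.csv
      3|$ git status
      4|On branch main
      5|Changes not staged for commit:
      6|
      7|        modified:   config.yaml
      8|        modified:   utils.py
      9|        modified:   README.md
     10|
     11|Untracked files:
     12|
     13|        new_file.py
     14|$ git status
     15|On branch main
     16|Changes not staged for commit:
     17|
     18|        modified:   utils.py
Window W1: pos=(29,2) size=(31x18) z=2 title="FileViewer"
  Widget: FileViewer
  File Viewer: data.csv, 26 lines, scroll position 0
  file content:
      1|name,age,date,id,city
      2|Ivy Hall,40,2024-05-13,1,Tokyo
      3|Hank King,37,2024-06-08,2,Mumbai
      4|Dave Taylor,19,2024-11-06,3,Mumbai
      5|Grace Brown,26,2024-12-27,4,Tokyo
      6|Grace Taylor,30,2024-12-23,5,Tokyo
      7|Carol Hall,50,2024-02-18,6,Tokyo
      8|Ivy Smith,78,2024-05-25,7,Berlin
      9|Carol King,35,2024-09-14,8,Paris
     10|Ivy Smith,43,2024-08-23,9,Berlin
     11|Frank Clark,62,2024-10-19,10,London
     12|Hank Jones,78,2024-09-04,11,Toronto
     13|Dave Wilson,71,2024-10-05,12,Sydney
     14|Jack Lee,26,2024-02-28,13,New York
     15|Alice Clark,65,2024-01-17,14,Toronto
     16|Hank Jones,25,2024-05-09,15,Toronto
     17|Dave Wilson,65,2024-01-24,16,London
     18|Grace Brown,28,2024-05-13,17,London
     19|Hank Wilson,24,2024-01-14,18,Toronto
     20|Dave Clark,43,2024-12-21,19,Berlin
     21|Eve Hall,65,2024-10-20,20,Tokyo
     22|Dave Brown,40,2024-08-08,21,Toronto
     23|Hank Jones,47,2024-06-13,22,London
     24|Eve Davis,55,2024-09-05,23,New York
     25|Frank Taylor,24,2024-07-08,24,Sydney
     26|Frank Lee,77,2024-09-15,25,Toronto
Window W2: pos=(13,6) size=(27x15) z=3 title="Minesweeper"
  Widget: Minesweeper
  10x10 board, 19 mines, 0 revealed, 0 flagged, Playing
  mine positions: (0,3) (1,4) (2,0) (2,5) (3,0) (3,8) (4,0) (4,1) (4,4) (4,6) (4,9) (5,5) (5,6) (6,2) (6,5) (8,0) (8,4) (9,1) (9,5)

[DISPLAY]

            ┠───────────────┃name,age,date,id,cit
            ┏━━━━━━━━━━━━━━━━━━━━━━━━━┓0,2024-05-
            ┃ Minesweeper             ┃37,2024-06
            ┠─────────────────────────┨r,19,2024-
            ┃■■■■■■■■■■               ┃n,26,2024-
            ┃■■■■■■■■■■               ┃or,30,2024
            ┃■■■■■■■■■■               ┃,50,2024-0
            ┃■■■■■■■■■■               ┃78,2024-05
            ┃■■■■■■■■■■               ┃,35,2024-0
            ┃■■■■■■■■■■               ┃43,2024-08
            ┃■■■■■■■■■■               ┃k,62,2024-
            ┃■■■■■■■■■■               ┃,78,2024-0
            ┃■■■■■■■■■■               ┃n,71,2024-
            ┃■■■■■■■■■■               ┃6,2024-02-
            ┃                         ┃━━━━━━━━━━


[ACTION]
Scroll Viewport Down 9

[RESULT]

            ┃■■■■■■■■■■               ┃or,30,2024
            ┃■■■■■■■■■■               ┃,50,2024-0
            ┃■■■■■■■■■■               ┃78,2024-05
            ┃■■■■■■■■■■               ┃,35,2024-0
            ┃■■■■■■■■■■               ┃43,2024-08
            ┃■■■■■■■■■■               ┃k,62,2024-
            ┃■■■■■■■■■■               ┃,78,2024-0
            ┃■■■■■■■■■■               ┃n,71,2024-
            ┃■■■■■■■■■■               ┃6,2024-02-
            ┃                         ┃━━━━━━━━━━
            ┗━━━━━━━━━━━━━━━━━━━━━━━━━┛          
            ┃Changes not staged for┃             
            ┗━━━━━━━━━━━━━━━━━━━━━━┛             
                                                 
                                                 


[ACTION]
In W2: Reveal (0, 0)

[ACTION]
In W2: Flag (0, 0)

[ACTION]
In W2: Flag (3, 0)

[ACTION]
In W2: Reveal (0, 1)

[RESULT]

            ┃111■■■■■■■               ┃or,30,2024
            ┃■■■■■■■■■■               ┃,50,2024-0
            ┃⚑■■■■■■■■■               ┃78,2024-05
            ┃■■■■■■■■■■               ┃,35,2024-0
            ┃■■■■■■■■■■               ┃43,2024-08
            ┃■■■■■■■■■■               ┃k,62,2024-
            ┃■■■■■■■■■■               ┃,78,2024-0
            ┃■■■■■■■■■■               ┃n,71,2024-
            ┃■■■■■■■■■■               ┃6,2024-02-
            ┃                         ┃━━━━━━━━━━
            ┗━━━━━━━━━━━━━━━━━━━━━━━━━┛          
            ┃Changes not staged for┃             
            ┗━━━━━━━━━━━━━━━━━━━━━━┛             
                                                 
                                                 


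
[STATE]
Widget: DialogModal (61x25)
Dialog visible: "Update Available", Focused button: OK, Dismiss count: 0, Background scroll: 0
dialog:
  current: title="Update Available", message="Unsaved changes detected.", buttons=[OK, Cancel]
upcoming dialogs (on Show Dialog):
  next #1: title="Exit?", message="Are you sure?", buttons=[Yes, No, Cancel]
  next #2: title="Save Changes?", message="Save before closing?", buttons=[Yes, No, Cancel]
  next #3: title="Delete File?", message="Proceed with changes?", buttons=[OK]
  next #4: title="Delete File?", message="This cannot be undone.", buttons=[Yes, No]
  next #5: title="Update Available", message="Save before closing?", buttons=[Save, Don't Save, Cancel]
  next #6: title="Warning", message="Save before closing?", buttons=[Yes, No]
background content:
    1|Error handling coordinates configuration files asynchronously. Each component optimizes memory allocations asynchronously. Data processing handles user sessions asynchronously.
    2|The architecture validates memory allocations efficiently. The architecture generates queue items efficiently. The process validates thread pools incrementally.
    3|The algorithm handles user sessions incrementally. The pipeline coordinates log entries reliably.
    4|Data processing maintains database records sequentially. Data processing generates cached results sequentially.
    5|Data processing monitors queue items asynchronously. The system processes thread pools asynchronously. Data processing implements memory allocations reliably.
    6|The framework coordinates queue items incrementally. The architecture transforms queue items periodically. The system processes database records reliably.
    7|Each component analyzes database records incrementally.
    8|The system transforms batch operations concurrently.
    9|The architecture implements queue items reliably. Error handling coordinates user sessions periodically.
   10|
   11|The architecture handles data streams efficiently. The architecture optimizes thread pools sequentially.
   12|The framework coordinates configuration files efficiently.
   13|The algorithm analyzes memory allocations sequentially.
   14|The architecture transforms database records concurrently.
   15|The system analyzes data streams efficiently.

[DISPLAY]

Error handling coordinates configuration files asynchronously
The architecture validates memory allocations efficiently. Th
The algorithm handles user sessions incrementally. The pipeli
Data processing maintains database records sequentially. Data
Data processing monitors queue items asynchronously. The syst
The framework coordinates queue items incrementally. The arch
Each component analyzes database records incrementally.      
The system transforms batch operations concurrently.         
The architecture implements queue items reliably. Error handl
                                                             
The architecture┌───────────────────────────┐ntly. The archit
The framework co│      Update Available     │ efficiently.   
The algorithm an│ Unsaved changes detected. │uentially.      
The architecture│       [OK]  Cancel        │concurrently.   
The system analy└───────────────────────────┘                
                                                             
                                                             
                                                             
                                                             
                                                             
                                                             
                                                             
                                                             
                                                             
                                                             


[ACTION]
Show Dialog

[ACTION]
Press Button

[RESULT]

Error handling coordinates configuration files asynchronously
The architecture validates memory allocations efficiently. Th
The algorithm handles user sessions incrementally. The pipeli
Data processing maintains database records sequentially. Data
Data processing monitors queue items asynchronously. The syst
The framework coordinates queue items incrementally. The arch
Each component analyzes database records incrementally.      
The system transforms batch operations concurrently.         
The architecture implements queue items reliably. Error handl
                                                             
The architecture handles data streams efficiently. The archit
The framework coordinates configuration files efficiently.   
The algorithm analyzes memory allocations sequentially.      
The architecture transforms database records concurrently.   
The system analyzes data streams efficiently.                
                                                             
                                                             
                                                             
                                                             
                                                             
                                                             
                                                             
                                                             
                                                             
                                                             


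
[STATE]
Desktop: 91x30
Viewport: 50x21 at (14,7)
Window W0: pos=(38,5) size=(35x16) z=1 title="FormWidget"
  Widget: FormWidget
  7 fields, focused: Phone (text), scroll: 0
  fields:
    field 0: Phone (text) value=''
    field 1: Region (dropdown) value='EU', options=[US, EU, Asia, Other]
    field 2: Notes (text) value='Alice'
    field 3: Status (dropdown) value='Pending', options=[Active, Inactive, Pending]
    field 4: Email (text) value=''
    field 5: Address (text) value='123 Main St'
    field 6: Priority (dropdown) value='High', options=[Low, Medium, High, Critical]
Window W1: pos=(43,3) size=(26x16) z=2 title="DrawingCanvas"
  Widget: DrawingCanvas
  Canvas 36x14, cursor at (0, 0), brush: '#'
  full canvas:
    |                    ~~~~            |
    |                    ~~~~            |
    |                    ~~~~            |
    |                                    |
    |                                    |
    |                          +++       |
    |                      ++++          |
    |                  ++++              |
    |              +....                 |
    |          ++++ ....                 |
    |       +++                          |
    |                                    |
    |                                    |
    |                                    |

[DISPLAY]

                        ┠────┃                    
                        ┃> Ph┃                    
                        ┃  Re┃                    
                        ┃  No┃                    
                        ┃  St┃                    
                        ┃  Em┃                    
                        ┃  Ad┃                  ++
                        ┃  Pr┃              +.... 
                        ┃    ┃          ++++ .... 
                        ┃    ┃       +++          
                        ┃    ┃                    
                        ┃    ┗━━━━━━━━━━━━━━━━━━━━
                        ┃                         
                        ┗━━━━━━━━━━━━━━━━━━━━━━━━━
                                                  
                                                  
                                                  
                                                  
                                                  
                                                  
                                                  


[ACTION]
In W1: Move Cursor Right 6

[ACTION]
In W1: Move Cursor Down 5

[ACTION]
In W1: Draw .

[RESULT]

                        ┠────┃                    
                        ┃> Ph┃                    
                        ┃  Re┃                    
                        ┃  No┃                    
                        ┃  St┃      .             
                        ┃  Em┃                    
                        ┃  Ad┃                  ++
                        ┃  Pr┃              +.... 
                        ┃    ┃          ++++ .... 
                        ┃    ┃       +++          
                        ┃    ┃                    
                        ┃    ┗━━━━━━━━━━━━━━━━━━━━
                        ┃                         
                        ┗━━━━━━━━━━━━━━━━━━━━━━━━━
                                                  
                                                  
                                                  
                                                  
                                                  
                                                  
                                                  


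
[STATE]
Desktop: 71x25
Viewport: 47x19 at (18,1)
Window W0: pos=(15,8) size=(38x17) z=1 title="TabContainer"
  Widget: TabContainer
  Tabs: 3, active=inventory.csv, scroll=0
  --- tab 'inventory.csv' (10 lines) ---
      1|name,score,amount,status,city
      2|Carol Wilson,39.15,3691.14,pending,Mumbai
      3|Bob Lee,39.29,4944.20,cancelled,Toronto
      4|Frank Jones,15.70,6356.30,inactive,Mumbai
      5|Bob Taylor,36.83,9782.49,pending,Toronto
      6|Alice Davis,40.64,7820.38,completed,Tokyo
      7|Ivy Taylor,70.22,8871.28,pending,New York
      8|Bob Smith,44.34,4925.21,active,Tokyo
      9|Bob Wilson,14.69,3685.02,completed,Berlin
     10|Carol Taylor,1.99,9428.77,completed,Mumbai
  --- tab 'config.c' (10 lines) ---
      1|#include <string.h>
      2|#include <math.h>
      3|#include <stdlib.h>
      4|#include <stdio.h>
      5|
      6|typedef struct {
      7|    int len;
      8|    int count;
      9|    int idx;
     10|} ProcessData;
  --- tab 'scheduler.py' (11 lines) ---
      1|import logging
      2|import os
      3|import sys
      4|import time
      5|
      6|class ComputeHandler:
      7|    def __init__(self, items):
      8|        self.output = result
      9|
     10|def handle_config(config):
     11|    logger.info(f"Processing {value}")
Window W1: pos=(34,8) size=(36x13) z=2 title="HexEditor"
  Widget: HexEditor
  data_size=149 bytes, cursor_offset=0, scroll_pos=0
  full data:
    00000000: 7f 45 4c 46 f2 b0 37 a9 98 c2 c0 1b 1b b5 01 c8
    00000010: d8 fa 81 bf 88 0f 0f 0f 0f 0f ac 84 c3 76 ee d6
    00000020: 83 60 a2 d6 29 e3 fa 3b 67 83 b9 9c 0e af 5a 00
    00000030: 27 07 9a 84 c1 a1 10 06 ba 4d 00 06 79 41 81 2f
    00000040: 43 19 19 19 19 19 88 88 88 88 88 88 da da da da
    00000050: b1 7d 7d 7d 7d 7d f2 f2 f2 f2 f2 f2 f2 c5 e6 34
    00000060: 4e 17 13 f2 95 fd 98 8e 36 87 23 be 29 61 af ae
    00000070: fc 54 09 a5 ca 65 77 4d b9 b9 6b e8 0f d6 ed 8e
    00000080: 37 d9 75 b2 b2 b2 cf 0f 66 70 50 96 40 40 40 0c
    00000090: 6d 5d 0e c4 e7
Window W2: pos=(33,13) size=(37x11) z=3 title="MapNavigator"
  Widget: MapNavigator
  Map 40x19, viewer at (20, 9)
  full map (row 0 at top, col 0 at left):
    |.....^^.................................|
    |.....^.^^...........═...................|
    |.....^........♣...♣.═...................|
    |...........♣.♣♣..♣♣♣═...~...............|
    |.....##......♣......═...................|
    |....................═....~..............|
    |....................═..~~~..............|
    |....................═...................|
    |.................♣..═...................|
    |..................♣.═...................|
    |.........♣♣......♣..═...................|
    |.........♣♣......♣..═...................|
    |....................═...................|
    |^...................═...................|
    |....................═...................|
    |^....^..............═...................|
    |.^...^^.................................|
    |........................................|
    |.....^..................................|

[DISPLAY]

                                               
                                               
                                               
                                               
                                               
                                               
                                               
━━━━━━━━━━━━━━━━┏━━━━━━━━━━━━━━━━━━━━━━━━━━━━━━
abContainer     ┃ HexEditor                    
────────────────┠──────────────────────────────
nventory.csv]│ c┃00000000  7F 45 4c 46 f2 b0 37
────────────────┃00000010  d8 fa 81 bf 88 0f 0f
me,score,amount┏━━━━━━━━━━━━━━━━━━━━━━━━━━━━━━━
rol Wilson,39.1┃ MapNavigator                  
b Lee,39.29,494┠───────────────────────────────
ank Jones,15.70┃.................═..~~~........
b Taylor,36.83,┃.................═.............
ice Davis,40.64┃..............♣..═.............
y Taylor,70.22,┃...............♣.@.............


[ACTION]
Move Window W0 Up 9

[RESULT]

abContainer                       ┃            
──────────────────────────────────┨            
nventory.csv]│ config.c │ schedule┃            
──────────────────────────────────┃            
me,score,amount,status,city       ┃            
rol Wilson,39.15,3691.14,pending,M┃            
b Lee,39.29,4944.20,cancelled,Toro┃            
ank Jones,15.70,┏━━━━━━━━━━━━━━━━━━━━━━━━━━━━━━
b Taylor,36.83,9┃ HexEditor                    
ice Davis,40.64,┠──────────────────────────────
y Taylor,70.22,8┃00000000  7F 45 4c 46 f2 b0 37
b Smith,44.34,49┃00000010  d8 fa 81 bf 88 0f 0f
b Wilson,14.69,┏━━━━━━━━━━━━━━━━━━━━━━━━━━━━━━━
rol Taylor,1.99┃ MapNavigator                  
               ┠───────────────────────────────
━━━━━━━━━━━━━━━┃.................═..~~~........
               ┃.................═.............
               ┃..............♣..═.............
               ┃...............♣.@.............


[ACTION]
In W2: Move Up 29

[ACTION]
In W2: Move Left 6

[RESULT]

abContainer                       ┃            
──────────────────────────────────┨            
nventory.csv]│ config.c │ schedule┃            
──────────────────────────────────┃            
me,score,amount,status,city       ┃            
rol Wilson,39.15,3691.14,pending,M┃            
b Lee,39.29,4944.20,cancelled,Toro┃            
ank Jones,15.70,┏━━━━━━━━━━━━━━━━━━━━━━━━━━━━━━
b Taylor,36.83,9┃ HexEditor                    
ice Davis,40.64,┠──────────────────────────────
y Taylor,70.22,8┃00000000  7F 45 4c 46 f2 b0 37
b Smith,44.34,49┃00000010  d8 fa 81 bf 88 0f 0f
b Wilson,14.69,┏━━━━━━━━━━━━━━━━━━━━━━━━━━━━━━━
rol Taylor,1.99┃ MapNavigator                  
               ┠───────────────────────────────
━━━━━━━━━━━━━━━┃                               
               ┃                               
               ┃                               
               ┃   .....^^.......@.............


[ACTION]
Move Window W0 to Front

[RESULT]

abContainer                       ┃            
──────────────────────────────────┨            
nventory.csv]│ config.c │ schedule┃            
──────────────────────────────────┃            
me,score,amount,status,city       ┃            
rol Wilson,39.15,3691.14,pending,M┃            
b Lee,39.29,4944.20,cancelled,Toro┃            
ank Jones,15.70,6356.30,inactive,M┃━━━━━━━━━━━━
b Taylor,36.83,9782.49,pending,Tor┃            
ice Davis,40.64,7820.38,completed,┃────────────
y Taylor,70.22,8871.28,pending,New┃ 46 f2 b0 37
b Smith,44.34,4925.21,active,Tokyo┃ bf 88 0f 0f
b Wilson,14.69,3685.02,completed,B┃━━━━━━━━━━━━
rol Taylor,1.99,9428.77,completed,┃            
                                  ┃────────────
━━━━━━━━━━━━━━━━━━━━━━━━━━━━━━━━━━┛            
               ┃                               
               ┃                               
               ┃   .....^^.......@.............


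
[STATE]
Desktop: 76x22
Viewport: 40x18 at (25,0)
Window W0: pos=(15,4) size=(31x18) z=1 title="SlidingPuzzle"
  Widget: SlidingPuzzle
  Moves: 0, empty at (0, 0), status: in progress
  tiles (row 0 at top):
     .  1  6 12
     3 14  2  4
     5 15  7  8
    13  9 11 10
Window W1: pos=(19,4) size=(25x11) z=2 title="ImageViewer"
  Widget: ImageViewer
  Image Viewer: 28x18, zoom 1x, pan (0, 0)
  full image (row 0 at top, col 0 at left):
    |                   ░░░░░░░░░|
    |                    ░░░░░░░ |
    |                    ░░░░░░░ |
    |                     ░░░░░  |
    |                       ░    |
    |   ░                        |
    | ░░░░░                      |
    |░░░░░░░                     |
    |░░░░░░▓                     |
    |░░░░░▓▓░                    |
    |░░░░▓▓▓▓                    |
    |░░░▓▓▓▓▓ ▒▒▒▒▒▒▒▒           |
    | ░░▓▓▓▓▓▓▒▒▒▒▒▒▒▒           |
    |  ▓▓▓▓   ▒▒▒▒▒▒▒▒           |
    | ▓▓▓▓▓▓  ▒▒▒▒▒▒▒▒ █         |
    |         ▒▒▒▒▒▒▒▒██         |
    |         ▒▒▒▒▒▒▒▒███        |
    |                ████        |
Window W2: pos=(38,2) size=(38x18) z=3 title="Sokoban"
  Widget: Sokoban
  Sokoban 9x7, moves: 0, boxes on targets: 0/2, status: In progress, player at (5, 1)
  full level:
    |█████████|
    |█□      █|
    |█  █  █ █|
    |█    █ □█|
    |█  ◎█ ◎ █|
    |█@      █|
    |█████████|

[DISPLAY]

                                        
                                        
             ┏━━━━━━━━━━━━━━━━━━━━━━━━━━
             ┃ Sokoban                  
━━━━━━━━━━━━━┠──────────────────────────
eViewer      ┃█████████                 
─────────────┃█□      █                 
             ┃█  █  █ █                 
             ┃█    █ □█                 
             ┃█  ◎█ ◎ █                 
             ┃█@      █                 
             ┃█████████                 
             ┃Moves: 0  0/2             
░            ┃                          
━━━━━━━━━━━━━┃                          
─┴────┴────┘ ┃                          
             ┃                          
             ┃                          


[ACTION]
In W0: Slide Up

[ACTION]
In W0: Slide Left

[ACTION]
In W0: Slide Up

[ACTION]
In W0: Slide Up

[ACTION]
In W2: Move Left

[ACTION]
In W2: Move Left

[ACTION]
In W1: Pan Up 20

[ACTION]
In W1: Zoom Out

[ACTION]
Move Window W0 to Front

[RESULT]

                                        
                                        
             ┏━━━━━━━━━━━━━━━━━━━━━━━━━━
             ┃ Sokoban                  
━━━━━━━━━━━━━━━━━━━━┓───────────────────
uzzle               ┃██                 
────────────────────┨ █                 
─┬────┬────┐        ┃ █                 
 │  6 │ 12 │        ┃□█                 
─┼────┼────┤        ┃ █                 
 │  2 │  4 │        ┃ █                 
─┼────┼────┤        ┃██                 
 │  7 │  8 │        ┃0  0/2             
─┼────┼────┤        ┃                   
 │ 11 │ 10 │        ┃                   
─┴────┴────┘        ┃                   
                    ┃                   
                    ┃                   


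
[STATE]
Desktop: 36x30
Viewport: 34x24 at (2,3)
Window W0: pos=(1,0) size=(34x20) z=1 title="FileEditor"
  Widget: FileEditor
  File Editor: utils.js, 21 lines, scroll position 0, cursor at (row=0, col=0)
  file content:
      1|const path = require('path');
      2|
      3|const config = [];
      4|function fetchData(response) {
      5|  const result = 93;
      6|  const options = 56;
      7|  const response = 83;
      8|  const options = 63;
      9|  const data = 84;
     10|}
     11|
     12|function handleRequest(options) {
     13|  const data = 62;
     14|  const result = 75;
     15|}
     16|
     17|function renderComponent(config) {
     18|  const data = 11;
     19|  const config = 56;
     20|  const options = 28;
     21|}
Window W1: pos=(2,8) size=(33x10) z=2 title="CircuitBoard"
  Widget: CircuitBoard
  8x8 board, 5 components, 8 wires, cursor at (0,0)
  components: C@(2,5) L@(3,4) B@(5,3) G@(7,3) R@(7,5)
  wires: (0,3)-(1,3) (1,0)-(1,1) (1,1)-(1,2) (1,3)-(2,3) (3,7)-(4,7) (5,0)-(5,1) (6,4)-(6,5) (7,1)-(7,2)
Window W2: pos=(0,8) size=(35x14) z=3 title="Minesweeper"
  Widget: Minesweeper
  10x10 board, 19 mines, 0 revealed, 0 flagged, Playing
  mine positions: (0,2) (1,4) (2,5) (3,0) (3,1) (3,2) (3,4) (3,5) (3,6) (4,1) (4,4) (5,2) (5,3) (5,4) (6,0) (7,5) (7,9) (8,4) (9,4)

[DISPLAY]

█onst path = require('path');  ▲┃ 
                               █┃ 
const config = [];             ░┃ 
function fetchData(response) { ░┃ 
  const result = 93;           ░┃ 
━━━━━━━━━━━━━━━━━━━━━━━━━━━━━━━━┓ 
Minesweeper                     ┃ 
────────────────────────────────┨ 
■■■■■■■■■                       ┃ 
■■■■■■■■■                       ┃ 
■■■■■■■■■                       ┃ 
■■■■■■■■■                       ┃ 
■■■■■■■■■                       ┃ 
■■■■■■■■■                       ┃ 
■■■■■■■■■                       ┃ 
■■■■■■■■■                       ┃ 
■■■■■■■■■                       ┃ 
■■■■■■■■■                       ┃ 
━━━━━━━━━━━━━━━━━━━━━━━━━━━━━━━━┛ 
                                  
                                  
                                  
                                  
                                  


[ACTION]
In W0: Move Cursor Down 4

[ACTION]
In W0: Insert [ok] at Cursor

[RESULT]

const path = require('path');  ▲┃ 
                               █┃ 
const config = [];             ░┃ 
function fetchData(response) { ░┃ 
ok█ const result = 93;         ░┃ 
━━━━━━━━━━━━━━━━━━━━━━━━━━━━━━━━┓ 
Minesweeper                     ┃ 
────────────────────────────────┨ 
■■■■■■■■■                       ┃ 
■■■■■■■■■                       ┃ 
■■■■■■■■■                       ┃ 
■■■■■■■■■                       ┃ 
■■■■■■■■■                       ┃ 
■■■■■■■■■                       ┃ 
■■■■■■■■■                       ┃ 
■■■■■■■■■                       ┃ 
■■■■■■■■■                       ┃ 
■■■■■■■■■                       ┃ 
━━━━━━━━━━━━━━━━━━━━━━━━━━━━━━━━┛ 
                                  
                                  
                                  
                                  
                                  


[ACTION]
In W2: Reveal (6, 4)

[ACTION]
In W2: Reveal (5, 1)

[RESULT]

const path = require('path');  ▲┃ 
                               █┃ 
const config = [];             ░┃ 
function fetchData(response) { ░┃ 
ok█ const result = 93;         ░┃ 
━━━━━━━━━━━━━━━━━━━━━━━━━━━━━━━━┓ 
Minesweeper                     ┃ 
────────────────────────────────┨ 
■■■■■■■■■                       ┃ 
■■■■■■■■■                       ┃ 
■■■■■■■■■                       ┃ 
■■■■■■■■■                       ┃ 
■■■■■■■■■                       ┃ 
3■■■■■■■■                       ┃ 
■■■3■■■■■                       ┃ 
■■■■■■■■■                       ┃ 
■■■■■■■■■                       ┃ 
■■■■■■■■■                       ┃ 
━━━━━━━━━━━━━━━━━━━━━━━━━━━━━━━━┛ 
                                  
                                  
                                  
                                  
                                  


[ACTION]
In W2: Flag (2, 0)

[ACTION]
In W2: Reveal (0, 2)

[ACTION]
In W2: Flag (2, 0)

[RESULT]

const path = require('path');  ▲┃ 
                               █┃ 
const config = [];             ░┃ 
function fetchData(response) { ░┃ 
ok█ const result = 93;         ░┃ 
━━━━━━━━━━━━━━━━━━━━━━━━━━━━━━━━┓ 
Minesweeper                     ┃ 
────────────────────────────────┨ 
■✹■■■■■■■                       ┃ 
■■■✹■■■■■                       ┃ 
■■■■✹■■■■                       ┃ 
✹✹■✹✹✹■■■                       ┃ 
✹■■✹■■■■■                       ┃ 
3✹✹✹■■■■■                       ┃ 
■■■3■■■■■                       ┃ 
■■■■✹■■■✹                       ┃ 
■■■✹■■■■■                       ┃ 
■■■✹■■■■■                       ┃ 
━━━━━━━━━━━━━━━━━━━━━━━━━━━━━━━━┛ 
                                  
                                  
                                  
                                  
                                  


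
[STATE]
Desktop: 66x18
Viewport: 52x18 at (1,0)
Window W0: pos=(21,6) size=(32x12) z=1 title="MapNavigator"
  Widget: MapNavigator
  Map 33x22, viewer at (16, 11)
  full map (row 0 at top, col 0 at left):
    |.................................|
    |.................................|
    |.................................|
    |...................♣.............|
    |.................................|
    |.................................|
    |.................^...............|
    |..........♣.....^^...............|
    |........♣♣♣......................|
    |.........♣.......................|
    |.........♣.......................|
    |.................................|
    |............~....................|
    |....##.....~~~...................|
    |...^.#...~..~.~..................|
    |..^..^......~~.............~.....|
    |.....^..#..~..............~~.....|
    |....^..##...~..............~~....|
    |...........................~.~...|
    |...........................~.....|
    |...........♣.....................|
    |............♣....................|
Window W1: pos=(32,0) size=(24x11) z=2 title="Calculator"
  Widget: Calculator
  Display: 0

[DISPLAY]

                               ┏━━━━━━━━━━━━━━━━━━━━
                               ┃ Calculator         
                               ┠────────────────────
                               ┃                    
                               ┃┌───┬───┬───┬───┐   
                               ┃│ 7 │ 8 │ 9 │ ÷ │   
                    ┏━━━━━━━━━━┃├───┼───┼───┼───┤   
                    ┃ MapNaviga┃│ 4 │ 5 │ 6 │ × │   
                    ┠──────────┃├───┼───┼───┼───┤   
                    ┃.........♣┃│ 1 │ 2 │ 3 │ - │   
                    ┃.......♣♣♣┗━━━━━━━━━━━━━━━━━━━━
                    ┃........♣.....................┃
                    ┃........♣.....................┃
                    ┃...............@..............┃
                    ┃...........~..................┃
                    ┃...##.....~~~.................┃
                    ┃..^.#...~..~.~................┃
                    ┗━━━━━━━━━━━━━━━━━━━━━━━━━━━━━━┛


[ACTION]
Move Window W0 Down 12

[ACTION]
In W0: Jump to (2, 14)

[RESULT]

                               ┏━━━━━━━━━━━━━━━━━━━━
                               ┃ Calculator         
                               ┠────────────────────
                               ┃                    
                               ┃┌───┬───┬───┬───┐   
                               ┃│ 7 │ 8 │ 9 │ ÷ │   
                    ┏━━━━━━━━━━┃├───┼───┼───┼───┤   
                    ┃ MapNaviga┃│ 4 │ 5 │ 6 │ × │   
                    ┠──────────┃├───┼───┼───┼───┤   
                    ┃          ┃│ 1 │ 2 │ 3 │ - │   
                    ┃          ┗━━━━━━━━━━━━━━━━━━━━
                    ┃             ............~....┃
                    ┃             ....##.....~~~...┃
                    ┃             ..@^.#...~..~.~..┃
                    ┃             ..^..^......~~...┃
                    ┃             .....^..#..~.....┃
                    ┃             ....^..##...~....┃
                    ┗━━━━━━━━━━━━━━━━━━━━━━━━━━━━━━┛


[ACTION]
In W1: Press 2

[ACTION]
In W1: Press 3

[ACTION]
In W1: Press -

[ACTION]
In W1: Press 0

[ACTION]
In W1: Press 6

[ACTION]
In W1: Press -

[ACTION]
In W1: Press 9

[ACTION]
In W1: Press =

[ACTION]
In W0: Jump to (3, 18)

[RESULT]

                               ┏━━━━━━━━━━━━━━━━━━━━
                               ┃ Calculator         
                               ┠────────────────────
                               ┃                    
                               ┃┌───┬───┬───┬───┐   
                               ┃│ 7 │ 8 │ 9 │ ÷ │   
                    ┏━━━━━━━━━━┃├───┼───┼───┼───┤   
                    ┃ MapNaviga┃│ 4 │ 5 │ 6 │ × │   
                    ┠──────────┃├───┼───┼───┼───┤   
                    ┃          ┃│ 1 │ 2 │ 3 │ - │   
                    ┃          ┗━━━━━━━━━━━━━━━━━━━━
                    ┃            .....^..#..~......┃
                    ┃            ....^..##...~.....┃
                    ┃            ...@..............┃
                    ┃            ..................┃
                    ┃            ...........♣......┃
                    ┃            ............♣.....┃
                    ┗━━━━━━━━━━━━━━━━━━━━━━━━━━━━━━┛
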